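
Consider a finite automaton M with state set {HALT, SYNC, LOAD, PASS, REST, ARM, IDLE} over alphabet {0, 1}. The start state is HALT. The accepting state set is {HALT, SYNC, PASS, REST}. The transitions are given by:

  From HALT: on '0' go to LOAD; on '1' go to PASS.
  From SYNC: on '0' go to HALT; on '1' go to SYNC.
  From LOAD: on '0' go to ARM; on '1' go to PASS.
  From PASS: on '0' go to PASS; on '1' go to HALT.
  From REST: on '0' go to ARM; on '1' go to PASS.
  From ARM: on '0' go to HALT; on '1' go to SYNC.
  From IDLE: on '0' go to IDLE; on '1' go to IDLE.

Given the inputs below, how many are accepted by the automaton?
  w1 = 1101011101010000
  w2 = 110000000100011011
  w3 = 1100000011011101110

1

w1: HALT → PASS → HALT → LOAD → PASS → PASS → HALT → PASS → HALT → LOAD → PASS → PASS → HALT → LOAD → ARM → HALT → LOAD  → end LOAD, rejected
w2: HALT → PASS → HALT → LOAD → ARM → HALT → LOAD → ARM → HALT → LOAD → PASS → PASS → PASS → PASS → HALT → PASS → PASS → HALT → PASS  → end PASS, accepted
w3: HALT → PASS → HALT → LOAD → ARM → HALT → LOAD → ARM → HALT → PASS → HALT → LOAD → PASS → HALT → PASS → PASS → HALT → PASS → HALT → LOAD  → end LOAD, rejected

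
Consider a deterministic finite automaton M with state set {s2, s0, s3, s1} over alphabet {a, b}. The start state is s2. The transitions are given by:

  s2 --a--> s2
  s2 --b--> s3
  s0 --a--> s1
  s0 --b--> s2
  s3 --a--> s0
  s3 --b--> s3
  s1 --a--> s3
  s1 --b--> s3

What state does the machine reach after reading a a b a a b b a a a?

Trace: s2 -a-> s2 -a-> s2 -b-> s3 -a-> s0 -a-> s1 -b-> s3 -b-> s3 -a-> s0 -a-> s1 -a-> s3

s3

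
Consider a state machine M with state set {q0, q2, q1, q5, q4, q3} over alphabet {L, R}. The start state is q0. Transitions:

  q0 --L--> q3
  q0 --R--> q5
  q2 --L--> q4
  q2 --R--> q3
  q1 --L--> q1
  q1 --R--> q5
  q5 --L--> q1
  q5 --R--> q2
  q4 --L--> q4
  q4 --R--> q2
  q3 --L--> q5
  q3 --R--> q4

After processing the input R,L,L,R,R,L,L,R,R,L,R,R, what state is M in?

Trace: q0 -R-> q5 -L-> q1 -L-> q1 -R-> q5 -R-> q2 -L-> q4 -L-> q4 -R-> q2 -R-> q3 -L-> q5 -R-> q2 -R-> q3

q3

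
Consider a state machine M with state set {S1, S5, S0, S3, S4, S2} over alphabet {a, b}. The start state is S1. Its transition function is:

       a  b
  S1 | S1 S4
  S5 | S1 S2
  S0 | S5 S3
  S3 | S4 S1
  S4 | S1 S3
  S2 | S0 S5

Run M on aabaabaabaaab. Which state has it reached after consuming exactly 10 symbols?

S1

start at S1
read 'a': S1 → S1
read 'a': S1 → S1
read 'b': S1 → S4
read 'a': S4 → S1
read 'a': S1 → S1
read 'b': S1 → S4
read 'a': S4 → S1
read 'a': S1 → S1
read 'b': S1 → S4
read 'a': S4 → S1
After 10 symbols: S1.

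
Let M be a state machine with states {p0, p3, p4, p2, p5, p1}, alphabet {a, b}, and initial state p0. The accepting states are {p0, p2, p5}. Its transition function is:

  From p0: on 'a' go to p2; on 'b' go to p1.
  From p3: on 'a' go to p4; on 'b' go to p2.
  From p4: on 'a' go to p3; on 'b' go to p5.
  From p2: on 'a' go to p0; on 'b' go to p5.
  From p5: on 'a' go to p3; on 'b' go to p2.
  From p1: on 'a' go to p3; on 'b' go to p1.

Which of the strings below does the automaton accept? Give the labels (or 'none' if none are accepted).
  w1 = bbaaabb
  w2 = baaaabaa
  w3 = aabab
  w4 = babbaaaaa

w1, w3

w1: Trace: p0 -b-> p1 -b-> p1 -a-> p3 -a-> p4 -a-> p3 -b-> p2 -b-> p5  → end p5, accepted
w2: Trace: p0 -b-> p1 -a-> p3 -a-> p4 -a-> p3 -a-> p4 -b-> p5 -a-> p3 -a-> p4  → end p4, rejected
w3: Trace: p0 -a-> p2 -a-> p0 -b-> p1 -a-> p3 -b-> p2  → end p2, accepted
w4: Trace: p0 -b-> p1 -a-> p3 -b-> p2 -b-> p5 -a-> p3 -a-> p4 -a-> p3 -a-> p4 -a-> p3  → end p3, rejected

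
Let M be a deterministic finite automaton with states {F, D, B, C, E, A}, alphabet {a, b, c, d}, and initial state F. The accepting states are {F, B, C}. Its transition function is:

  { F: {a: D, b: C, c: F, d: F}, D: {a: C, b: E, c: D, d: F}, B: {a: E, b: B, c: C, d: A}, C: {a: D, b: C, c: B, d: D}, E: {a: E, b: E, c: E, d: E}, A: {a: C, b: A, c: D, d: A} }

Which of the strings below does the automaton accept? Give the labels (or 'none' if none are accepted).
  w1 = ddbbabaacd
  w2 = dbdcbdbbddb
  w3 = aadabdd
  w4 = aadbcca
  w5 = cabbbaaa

w1: Trace: F -d-> F -d-> F -b-> C -b-> C -a-> D -b-> E -a-> E -a-> E -c-> E -d-> E  → end E, rejected
w2: Trace: F -d-> F -b-> C -d-> D -c-> D -b-> E -d-> E -b-> E -b-> E -d-> E -d-> E -b-> E  → end E, rejected
w3: Trace: F -a-> D -a-> C -d-> D -a-> C -b-> C -d-> D -d-> F  → end F, accepted
w4: Trace: F -a-> D -a-> C -d-> D -b-> E -c-> E -c-> E -a-> E  → end E, rejected
w5: Trace: F -c-> F -a-> D -b-> E -b-> E -b-> E -a-> E -a-> E -a-> E  → end E, rejected

w3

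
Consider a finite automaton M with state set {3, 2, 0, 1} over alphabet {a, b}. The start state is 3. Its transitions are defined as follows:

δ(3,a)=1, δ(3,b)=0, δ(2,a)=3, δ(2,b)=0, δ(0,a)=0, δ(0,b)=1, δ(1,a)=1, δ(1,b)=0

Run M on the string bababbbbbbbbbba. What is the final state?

3 → 0 → 0 → 1 → 1 → 0 → 1 → 0 → 1 → 0 → 1 → 0 → 1 → 0 → 1 → 1

1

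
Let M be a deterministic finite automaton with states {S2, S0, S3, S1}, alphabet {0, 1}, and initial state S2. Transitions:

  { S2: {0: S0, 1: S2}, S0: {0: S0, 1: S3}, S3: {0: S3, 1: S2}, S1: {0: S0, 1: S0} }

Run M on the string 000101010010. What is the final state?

S0

S2 → S0 → S0 → S0 → S3 → S3 → S2 → S0 → S3 → S3 → S3 → S2 → S0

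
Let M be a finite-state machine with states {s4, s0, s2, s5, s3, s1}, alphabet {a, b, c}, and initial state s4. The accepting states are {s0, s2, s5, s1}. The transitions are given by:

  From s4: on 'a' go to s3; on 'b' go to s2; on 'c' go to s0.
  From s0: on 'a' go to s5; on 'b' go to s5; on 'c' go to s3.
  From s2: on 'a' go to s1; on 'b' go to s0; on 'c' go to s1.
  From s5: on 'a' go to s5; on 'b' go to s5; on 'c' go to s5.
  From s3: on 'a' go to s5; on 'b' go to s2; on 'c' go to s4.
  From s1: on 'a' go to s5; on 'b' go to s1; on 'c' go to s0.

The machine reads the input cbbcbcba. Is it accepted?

Yes

Trace: s4 -c-> s0 -b-> s5 -b-> s5 -c-> s5 -b-> s5 -c-> s5 -b-> s5 -a-> s5
End state s5 is accepting.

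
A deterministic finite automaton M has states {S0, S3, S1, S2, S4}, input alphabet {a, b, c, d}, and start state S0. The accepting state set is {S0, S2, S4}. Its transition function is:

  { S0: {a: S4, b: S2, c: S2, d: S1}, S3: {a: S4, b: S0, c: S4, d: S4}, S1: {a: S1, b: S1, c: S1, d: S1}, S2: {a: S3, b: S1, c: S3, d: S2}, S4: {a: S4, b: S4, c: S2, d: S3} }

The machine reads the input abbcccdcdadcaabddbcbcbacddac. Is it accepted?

Trace: S0 -a-> S4 -b-> S4 -b-> S4 -c-> S2 -c-> S3 -c-> S4 -d-> S3 -c-> S4 -d-> S3 -a-> S4 -d-> S3 -c-> S4 -a-> S4 -a-> S4 -b-> S4 -d-> S3 -d-> S4 -b-> S4 -c-> S2 -b-> S1 -c-> S1 -b-> S1 -a-> S1 -c-> S1 -d-> S1 -d-> S1 -a-> S1 -c-> S1
End state S1 is not accepting.

No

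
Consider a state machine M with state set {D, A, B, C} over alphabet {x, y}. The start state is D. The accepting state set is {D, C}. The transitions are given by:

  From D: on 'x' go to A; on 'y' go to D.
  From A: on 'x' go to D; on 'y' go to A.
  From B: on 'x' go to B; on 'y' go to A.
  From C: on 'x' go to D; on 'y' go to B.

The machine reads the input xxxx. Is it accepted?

Yes

D → A → D → A → D
End state D is accepting.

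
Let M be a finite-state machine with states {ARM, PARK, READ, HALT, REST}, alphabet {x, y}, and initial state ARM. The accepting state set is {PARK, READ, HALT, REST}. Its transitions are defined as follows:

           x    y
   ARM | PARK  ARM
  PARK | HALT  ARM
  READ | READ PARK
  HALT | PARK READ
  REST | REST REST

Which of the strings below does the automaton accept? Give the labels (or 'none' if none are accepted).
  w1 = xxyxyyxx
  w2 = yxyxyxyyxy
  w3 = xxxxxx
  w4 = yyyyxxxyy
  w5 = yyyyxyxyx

w1, w3, w5

w1: ARM → PARK → HALT → READ → READ → PARK → ARM → PARK → HALT  → end HALT, accepted
w2: ARM → ARM → PARK → ARM → PARK → ARM → PARK → ARM → ARM → PARK → ARM  → end ARM, rejected
w3: ARM → PARK → HALT → PARK → HALT → PARK → HALT  → end HALT, accepted
w4: ARM → ARM → ARM → ARM → ARM → PARK → HALT → PARK → ARM → ARM  → end ARM, rejected
w5: ARM → ARM → ARM → ARM → ARM → PARK → ARM → PARK → ARM → PARK  → end PARK, accepted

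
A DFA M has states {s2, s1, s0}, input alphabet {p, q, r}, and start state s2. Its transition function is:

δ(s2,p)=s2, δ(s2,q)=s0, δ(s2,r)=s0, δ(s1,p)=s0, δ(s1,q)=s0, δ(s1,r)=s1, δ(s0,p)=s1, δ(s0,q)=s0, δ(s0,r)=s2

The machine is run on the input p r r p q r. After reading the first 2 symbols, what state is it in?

s0

s2 → s2 → s0
After 2 symbols: s0.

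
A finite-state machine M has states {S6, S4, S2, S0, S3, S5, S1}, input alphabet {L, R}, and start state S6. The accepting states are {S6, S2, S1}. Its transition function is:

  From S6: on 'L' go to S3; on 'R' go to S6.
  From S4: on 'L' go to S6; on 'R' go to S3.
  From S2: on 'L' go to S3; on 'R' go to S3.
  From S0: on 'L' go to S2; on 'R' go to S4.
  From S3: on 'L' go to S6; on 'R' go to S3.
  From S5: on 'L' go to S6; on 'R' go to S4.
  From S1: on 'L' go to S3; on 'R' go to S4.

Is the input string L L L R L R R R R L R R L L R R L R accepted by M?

Yes

start at S6
read 'L': S6 → S3
read 'L': S3 → S6
read 'L': S6 → S3
read 'R': S3 → S3
read 'L': S3 → S6
read 'R': S6 → S6
read 'R': S6 → S6
read 'R': S6 → S6
read 'R': S6 → S6
read 'L': S6 → S3
read 'R': S3 → S3
read 'R': S3 → S3
read 'L': S3 → S6
read 'L': S6 → S3
read 'R': S3 → S3
read 'R': S3 → S3
read 'L': S3 → S6
read 'R': S6 → S6
End state S6 is accepting.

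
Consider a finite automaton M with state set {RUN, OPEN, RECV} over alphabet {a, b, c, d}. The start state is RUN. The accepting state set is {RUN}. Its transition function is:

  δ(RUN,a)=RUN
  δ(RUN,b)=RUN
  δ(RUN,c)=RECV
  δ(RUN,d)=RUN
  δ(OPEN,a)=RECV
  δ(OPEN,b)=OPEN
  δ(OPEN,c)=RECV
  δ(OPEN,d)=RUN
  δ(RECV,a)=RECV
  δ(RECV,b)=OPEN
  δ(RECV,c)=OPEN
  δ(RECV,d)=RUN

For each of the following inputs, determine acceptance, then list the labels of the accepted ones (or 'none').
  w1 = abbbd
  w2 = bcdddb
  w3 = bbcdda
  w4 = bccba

w1, w2, w3

w1:
  start at RUN
  read 'a': RUN → RUN
  read 'b': RUN → RUN
  read 'b': RUN → RUN
  read 'b': RUN → RUN
  read 'd': RUN → RUN
  end RUN, accepted
w2:
  start at RUN
  read 'b': RUN → RUN
  read 'c': RUN → RECV
  read 'd': RECV → RUN
  read 'd': RUN → RUN
  read 'd': RUN → RUN
  read 'b': RUN → RUN
  end RUN, accepted
w3:
  start at RUN
  read 'b': RUN → RUN
  read 'b': RUN → RUN
  read 'c': RUN → RECV
  read 'd': RECV → RUN
  read 'd': RUN → RUN
  read 'a': RUN → RUN
  end RUN, accepted
w4:
  start at RUN
  read 'b': RUN → RUN
  read 'c': RUN → RECV
  read 'c': RECV → OPEN
  read 'b': OPEN → OPEN
  read 'a': OPEN → RECV
  end RECV, rejected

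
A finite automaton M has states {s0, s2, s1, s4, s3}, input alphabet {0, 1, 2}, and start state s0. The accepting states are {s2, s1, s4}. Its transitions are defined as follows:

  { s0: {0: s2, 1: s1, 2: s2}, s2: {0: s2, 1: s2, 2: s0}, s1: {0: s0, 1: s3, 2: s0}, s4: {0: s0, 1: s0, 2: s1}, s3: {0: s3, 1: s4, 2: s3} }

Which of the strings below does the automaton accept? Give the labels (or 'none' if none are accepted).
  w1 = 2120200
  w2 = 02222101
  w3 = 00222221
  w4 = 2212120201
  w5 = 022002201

w1: Trace: s0 -2-> s2 -1-> s2 -2-> s0 -0-> s2 -2-> s0 -0-> s2 -0-> s2  → end s2, accepted
w2: Trace: s0 -0-> s2 -2-> s0 -2-> s2 -2-> s0 -2-> s2 -1-> s2 -0-> s2 -1-> s2  → end s2, accepted
w3: Trace: s0 -0-> s2 -0-> s2 -2-> s0 -2-> s2 -2-> s0 -2-> s2 -2-> s0 -1-> s1  → end s1, accepted
w4: Trace: s0 -2-> s2 -2-> s0 -1-> s1 -2-> s0 -1-> s1 -2-> s0 -0-> s2 -2-> s0 -0-> s2 -1-> s2  → end s2, accepted
w5: Trace: s0 -0-> s2 -2-> s0 -2-> s2 -0-> s2 -0-> s2 -2-> s0 -2-> s2 -0-> s2 -1-> s2  → end s2, accepted

w1, w2, w3, w4, w5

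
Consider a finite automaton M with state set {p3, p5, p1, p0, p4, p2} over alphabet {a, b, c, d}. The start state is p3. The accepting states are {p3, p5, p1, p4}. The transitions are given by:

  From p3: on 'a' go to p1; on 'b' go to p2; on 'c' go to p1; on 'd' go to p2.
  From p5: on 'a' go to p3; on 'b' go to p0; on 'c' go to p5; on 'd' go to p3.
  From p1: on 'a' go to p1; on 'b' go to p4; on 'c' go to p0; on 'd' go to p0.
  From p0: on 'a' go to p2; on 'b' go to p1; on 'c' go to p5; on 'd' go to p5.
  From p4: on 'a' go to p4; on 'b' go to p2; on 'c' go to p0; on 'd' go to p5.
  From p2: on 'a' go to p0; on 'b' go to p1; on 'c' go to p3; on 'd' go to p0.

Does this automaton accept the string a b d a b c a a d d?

Yes

p3 → p1 → p4 → p5 → p3 → p2 → p3 → p1 → p1 → p0 → p5
End state p5 is accepting.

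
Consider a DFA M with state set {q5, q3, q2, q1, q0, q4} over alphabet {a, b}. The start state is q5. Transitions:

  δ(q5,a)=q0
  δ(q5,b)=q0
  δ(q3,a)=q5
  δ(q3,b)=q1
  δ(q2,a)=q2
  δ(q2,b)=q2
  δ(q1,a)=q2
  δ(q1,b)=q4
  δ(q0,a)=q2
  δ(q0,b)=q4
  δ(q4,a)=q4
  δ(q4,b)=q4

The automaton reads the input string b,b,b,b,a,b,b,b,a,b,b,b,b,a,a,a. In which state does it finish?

start at q5
read 'b': q5 → q0
read 'b': q0 → q4
read 'b': q4 → q4
read 'b': q4 → q4
read 'a': q4 → q4
read 'b': q4 → q4
read 'b': q4 → q4
read 'b': q4 → q4
read 'a': q4 → q4
read 'b': q4 → q4
read 'b': q4 → q4
read 'b': q4 → q4
read 'b': q4 → q4
read 'a': q4 → q4
read 'a': q4 → q4
read 'a': q4 → q4

q4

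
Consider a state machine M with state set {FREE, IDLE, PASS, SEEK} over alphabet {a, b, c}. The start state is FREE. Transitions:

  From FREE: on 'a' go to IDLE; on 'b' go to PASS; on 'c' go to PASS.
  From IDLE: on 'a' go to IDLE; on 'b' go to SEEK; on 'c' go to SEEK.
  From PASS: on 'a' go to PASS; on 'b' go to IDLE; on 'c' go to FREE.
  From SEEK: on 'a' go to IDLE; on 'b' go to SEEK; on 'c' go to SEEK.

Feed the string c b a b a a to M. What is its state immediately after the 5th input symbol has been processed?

IDLE

start at FREE
read 'c': FREE → PASS
read 'b': PASS → IDLE
read 'a': IDLE → IDLE
read 'b': IDLE → SEEK
read 'a': SEEK → IDLE
After 5 symbols: IDLE.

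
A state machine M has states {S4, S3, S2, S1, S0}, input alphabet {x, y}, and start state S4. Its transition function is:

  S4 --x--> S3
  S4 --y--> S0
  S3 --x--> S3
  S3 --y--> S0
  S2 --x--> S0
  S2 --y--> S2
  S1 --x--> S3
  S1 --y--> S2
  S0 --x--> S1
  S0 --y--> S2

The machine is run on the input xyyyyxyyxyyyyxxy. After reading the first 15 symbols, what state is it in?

Trace: S4 -x-> S3 -y-> S0 -y-> S2 -y-> S2 -y-> S2 -x-> S0 -y-> S2 -y-> S2 -x-> S0 -y-> S2 -y-> S2 -y-> S2 -y-> S2 -x-> S0 -x-> S1
After 15 symbols: S1.

S1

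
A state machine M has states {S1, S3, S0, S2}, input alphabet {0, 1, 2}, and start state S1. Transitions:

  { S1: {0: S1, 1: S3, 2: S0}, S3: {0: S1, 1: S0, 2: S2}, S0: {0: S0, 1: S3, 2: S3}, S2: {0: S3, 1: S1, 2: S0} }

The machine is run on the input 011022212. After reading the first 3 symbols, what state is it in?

start at S1
read '0': S1 → S1
read '1': S1 → S3
read '1': S3 → S0
After 3 symbols: S0.

S0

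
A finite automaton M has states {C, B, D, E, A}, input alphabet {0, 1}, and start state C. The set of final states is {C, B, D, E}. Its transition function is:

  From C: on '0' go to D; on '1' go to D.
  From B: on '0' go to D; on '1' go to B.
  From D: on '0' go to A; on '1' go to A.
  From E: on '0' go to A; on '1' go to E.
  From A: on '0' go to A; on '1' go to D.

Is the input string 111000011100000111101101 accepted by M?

Trace: C -1-> D -1-> A -1-> D -0-> A -0-> A -0-> A -0-> A -1-> D -1-> A -1-> D -0-> A -0-> A -0-> A -0-> A -0-> A -1-> D -1-> A -1-> D -1-> A -0-> A -1-> D -1-> A -0-> A -1-> D
End state D is accepting.

Yes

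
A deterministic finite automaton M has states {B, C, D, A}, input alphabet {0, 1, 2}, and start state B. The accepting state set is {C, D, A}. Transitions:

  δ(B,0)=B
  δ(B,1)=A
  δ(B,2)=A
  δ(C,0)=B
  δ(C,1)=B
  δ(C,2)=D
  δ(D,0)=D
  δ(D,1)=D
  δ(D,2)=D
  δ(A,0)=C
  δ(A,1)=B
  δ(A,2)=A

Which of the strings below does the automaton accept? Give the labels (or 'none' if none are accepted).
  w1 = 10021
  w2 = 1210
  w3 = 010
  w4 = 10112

w3, w4

w1: B → A → C → B → A → B  → end B, rejected
w2: B → A → A → B → B  → end B, rejected
w3: B → B → A → C  → end C, accepted
w4: B → A → C → B → A → A  → end A, accepted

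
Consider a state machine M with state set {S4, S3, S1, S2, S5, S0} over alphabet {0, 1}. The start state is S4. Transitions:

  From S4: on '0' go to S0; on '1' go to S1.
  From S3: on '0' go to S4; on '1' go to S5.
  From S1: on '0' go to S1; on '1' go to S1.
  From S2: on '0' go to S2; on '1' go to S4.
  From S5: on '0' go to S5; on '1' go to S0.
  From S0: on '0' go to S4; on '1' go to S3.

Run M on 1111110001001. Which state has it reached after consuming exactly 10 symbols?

S4 → S1 → S1 → S1 → S1 → S1 → S1 → S1 → S1 → S1 → S1
After 10 symbols: S1.

S1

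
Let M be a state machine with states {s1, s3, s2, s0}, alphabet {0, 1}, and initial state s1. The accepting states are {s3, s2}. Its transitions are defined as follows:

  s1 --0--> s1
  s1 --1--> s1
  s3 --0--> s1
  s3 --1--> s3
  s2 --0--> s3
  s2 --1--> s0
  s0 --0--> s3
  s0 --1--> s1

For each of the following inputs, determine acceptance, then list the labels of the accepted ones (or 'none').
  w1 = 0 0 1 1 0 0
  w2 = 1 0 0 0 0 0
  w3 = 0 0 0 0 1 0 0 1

w1:
  start at s1
  read '0': s1 → s1
  read '0': s1 → s1
  read '1': s1 → s1
  read '1': s1 → s1
  read '0': s1 → s1
  read '0': s1 → s1
  end s1, rejected
w2:
  start at s1
  read '1': s1 → s1
  read '0': s1 → s1
  read '0': s1 → s1
  read '0': s1 → s1
  read '0': s1 → s1
  read '0': s1 → s1
  end s1, rejected
w3:
  start at s1
  read '0': s1 → s1
  read '0': s1 → s1
  read '0': s1 → s1
  read '0': s1 → s1
  read '1': s1 → s1
  read '0': s1 → s1
  read '0': s1 → s1
  read '1': s1 → s1
  end s1, rejected

none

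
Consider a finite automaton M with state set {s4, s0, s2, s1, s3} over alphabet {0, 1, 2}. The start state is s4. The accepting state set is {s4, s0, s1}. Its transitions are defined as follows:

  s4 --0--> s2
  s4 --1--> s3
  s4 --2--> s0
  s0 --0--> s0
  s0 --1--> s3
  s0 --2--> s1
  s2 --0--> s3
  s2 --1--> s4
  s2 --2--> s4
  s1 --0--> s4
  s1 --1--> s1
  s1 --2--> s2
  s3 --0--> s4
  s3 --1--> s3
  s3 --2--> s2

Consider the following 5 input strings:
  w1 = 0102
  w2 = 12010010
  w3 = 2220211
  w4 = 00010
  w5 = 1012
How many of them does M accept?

w1: Trace: s4 -0-> s2 -1-> s4 -0-> s2 -2-> s4  → end s4, accepted
w2: Trace: s4 -1-> s3 -2-> s2 -0-> s3 -1-> s3 -0-> s4 -0-> s2 -1-> s4 -0-> s2  → end s2, rejected
w3: Trace: s4 -2-> s0 -2-> s1 -2-> s2 -0-> s3 -2-> s2 -1-> s4 -1-> s3  → end s3, rejected
w4: Trace: s4 -0-> s2 -0-> s3 -0-> s4 -1-> s3 -0-> s4  → end s4, accepted
w5: Trace: s4 -1-> s3 -0-> s4 -1-> s3 -2-> s2  → end s2, rejected

2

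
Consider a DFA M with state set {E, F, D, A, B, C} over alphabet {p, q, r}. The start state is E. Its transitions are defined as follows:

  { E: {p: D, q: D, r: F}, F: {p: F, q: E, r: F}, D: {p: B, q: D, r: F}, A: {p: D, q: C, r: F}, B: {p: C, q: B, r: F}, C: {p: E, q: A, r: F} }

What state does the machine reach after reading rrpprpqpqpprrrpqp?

D

start at E
read 'r': E → F
read 'r': F → F
read 'p': F → F
read 'p': F → F
read 'r': F → F
read 'p': F → F
read 'q': F → E
read 'p': E → D
read 'q': D → D
read 'p': D → B
read 'p': B → C
read 'r': C → F
read 'r': F → F
read 'r': F → F
read 'p': F → F
read 'q': F → E
read 'p': E → D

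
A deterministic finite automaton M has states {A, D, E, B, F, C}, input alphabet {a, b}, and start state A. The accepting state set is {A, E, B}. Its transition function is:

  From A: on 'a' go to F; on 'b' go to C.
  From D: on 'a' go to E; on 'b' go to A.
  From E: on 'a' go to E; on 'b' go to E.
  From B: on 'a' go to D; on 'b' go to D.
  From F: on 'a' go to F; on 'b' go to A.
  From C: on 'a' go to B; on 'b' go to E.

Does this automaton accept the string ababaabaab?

start at A
read 'a': A → F
read 'b': F → A
read 'a': A → F
read 'b': F → A
read 'a': A → F
read 'a': F → F
read 'b': F → A
read 'a': A → F
read 'a': F → F
read 'b': F → A
End state A is accepting.

Yes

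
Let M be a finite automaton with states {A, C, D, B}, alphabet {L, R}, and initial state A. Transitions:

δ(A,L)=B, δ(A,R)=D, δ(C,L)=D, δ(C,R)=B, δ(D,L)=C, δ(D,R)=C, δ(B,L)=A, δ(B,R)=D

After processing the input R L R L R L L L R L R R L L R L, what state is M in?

Trace: A -R-> D -L-> C -R-> B -L-> A -R-> D -L-> C -L-> D -L-> C -R-> B -L-> A -R-> D -R-> C -L-> D -L-> C -R-> B -L-> A

A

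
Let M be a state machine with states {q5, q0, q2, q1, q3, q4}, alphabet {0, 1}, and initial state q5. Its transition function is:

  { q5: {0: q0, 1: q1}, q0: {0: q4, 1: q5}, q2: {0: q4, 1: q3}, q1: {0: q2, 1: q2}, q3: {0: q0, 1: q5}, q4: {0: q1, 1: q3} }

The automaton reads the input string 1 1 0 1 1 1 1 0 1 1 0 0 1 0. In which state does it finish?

q5 → q1 → q2 → q4 → q3 → q5 → q1 → q2 → q4 → q3 → q5 → q0 → q4 → q3 → q0

q0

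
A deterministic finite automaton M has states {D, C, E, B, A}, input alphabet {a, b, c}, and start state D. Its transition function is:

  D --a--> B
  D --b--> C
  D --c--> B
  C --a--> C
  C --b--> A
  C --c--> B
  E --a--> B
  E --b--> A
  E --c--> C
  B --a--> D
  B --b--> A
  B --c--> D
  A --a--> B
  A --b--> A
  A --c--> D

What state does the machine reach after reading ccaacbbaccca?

start at D
read 'c': D → B
read 'c': B → D
read 'a': D → B
read 'a': B → D
read 'c': D → B
read 'b': B → A
read 'b': A → A
read 'a': A → B
read 'c': B → D
read 'c': D → B
read 'c': B → D
read 'a': D → B

B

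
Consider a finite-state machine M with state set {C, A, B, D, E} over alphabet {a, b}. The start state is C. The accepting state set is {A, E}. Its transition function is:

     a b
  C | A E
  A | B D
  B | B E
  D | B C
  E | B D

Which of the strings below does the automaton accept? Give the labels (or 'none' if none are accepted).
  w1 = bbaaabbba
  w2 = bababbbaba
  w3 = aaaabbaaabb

w1: Trace: C -b-> E -b-> D -a-> B -a-> B -a-> B -b-> E -b-> D -b-> C -a-> A  → end A, accepted
w2: Trace: C -b-> E -a-> B -b-> E -a-> B -b-> E -b-> D -b-> C -a-> A -b-> D -a-> B  → end B, rejected
w3: Trace: C -a-> A -a-> B -a-> B -a-> B -b-> E -b-> D -a-> B -a-> B -a-> B -b-> E -b-> D  → end D, rejected

w1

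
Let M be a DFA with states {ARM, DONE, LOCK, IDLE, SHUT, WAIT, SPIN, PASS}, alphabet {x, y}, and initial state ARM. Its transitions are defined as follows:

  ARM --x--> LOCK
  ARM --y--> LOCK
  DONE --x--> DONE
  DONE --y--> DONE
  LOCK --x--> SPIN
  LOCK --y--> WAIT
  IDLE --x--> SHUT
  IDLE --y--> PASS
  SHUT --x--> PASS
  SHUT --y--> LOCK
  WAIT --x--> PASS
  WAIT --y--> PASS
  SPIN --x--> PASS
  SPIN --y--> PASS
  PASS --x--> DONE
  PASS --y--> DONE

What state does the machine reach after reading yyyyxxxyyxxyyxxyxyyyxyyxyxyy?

Trace: ARM -y-> LOCK -y-> WAIT -y-> PASS -y-> DONE -x-> DONE -x-> DONE -x-> DONE -y-> DONE -y-> DONE -x-> DONE -x-> DONE -y-> DONE -y-> DONE -x-> DONE -x-> DONE -y-> DONE -x-> DONE -y-> DONE -y-> DONE -y-> DONE -x-> DONE -y-> DONE -y-> DONE -x-> DONE -y-> DONE -x-> DONE -y-> DONE -y-> DONE

DONE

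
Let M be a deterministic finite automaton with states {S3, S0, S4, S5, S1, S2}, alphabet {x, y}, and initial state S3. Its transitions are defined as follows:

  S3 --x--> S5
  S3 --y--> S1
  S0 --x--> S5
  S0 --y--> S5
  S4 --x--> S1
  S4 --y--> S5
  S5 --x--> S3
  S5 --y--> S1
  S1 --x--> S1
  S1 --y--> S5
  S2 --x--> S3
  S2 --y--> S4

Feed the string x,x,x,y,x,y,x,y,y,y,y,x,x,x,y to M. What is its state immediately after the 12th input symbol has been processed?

Trace: S3 -x-> S5 -x-> S3 -x-> S5 -y-> S1 -x-> S1 -y-> S5 -x-> S3 -y-> S1 -y-> S5 -y-> S1 -y-> S5 -x-> S3
After 12 symbols: S3.

S3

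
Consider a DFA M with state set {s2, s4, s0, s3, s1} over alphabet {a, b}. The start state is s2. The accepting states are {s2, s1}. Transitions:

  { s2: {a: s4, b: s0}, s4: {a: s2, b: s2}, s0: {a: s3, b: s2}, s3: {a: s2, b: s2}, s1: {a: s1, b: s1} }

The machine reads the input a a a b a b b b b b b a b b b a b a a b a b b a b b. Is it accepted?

start at s2
read 'a': s2 → s4
read 'a': s4 → s2
read 'a': s2 → s4
read 'b': s4 → s2
read 'a': s2 → s4
read 'b': s4 → s2
read 'b': s2 → s0
read 'b': s0 → s2
read 'b': s2 → s0
read 'b': s0 → s2
read 'b': s2 → s0
read 'a': s0 → s3
read 'b': s3 → s2
read 'b': s2 → s0
read 'b': s0 → s2
read 'a': s2 → s4
read 'b': s4 → s2
read 'a': s2 → s4
read 'a': s4 → s2
read 'b': s2 → s0
read 'a': s0 → s3
read 'b': s3 → s2
read 'b': s2 → s0
read 'a': s0 → s3
read 'b': s3 → s2
read 'b': s2 → s0
End state s0 is not accepting.

No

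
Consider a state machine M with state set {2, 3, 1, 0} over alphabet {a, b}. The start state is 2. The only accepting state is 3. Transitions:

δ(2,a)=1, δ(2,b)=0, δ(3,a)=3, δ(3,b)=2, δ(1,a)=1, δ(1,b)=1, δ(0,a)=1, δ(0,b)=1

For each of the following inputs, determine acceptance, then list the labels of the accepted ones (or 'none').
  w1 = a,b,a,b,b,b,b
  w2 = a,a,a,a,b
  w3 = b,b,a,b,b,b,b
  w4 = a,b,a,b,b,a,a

none

w1:
  start at 2
  read 'a': 2 → 1
  read 'b': 1 → 1
  read 'a': 1 → 1
  read 'b': 1 → 1
  read 'b': 1 → 1
  read 'b': 1 → 1
  read 'b': 1 → 1
  end 1, rejected
w2:
  start at 2
  read 'a': 2 → 1
  read 'a': 1 → 1
  read 'a': 1 → 1
  read 'a': 1 → 1
  read 'b': 1 → 1
  end 1, rejected
w3:
  start at 2
  read 'b': 2 → 0
  read 'b': 0 → 1
  read 'a': 1 → 1
  read 'b': 1 → 1
  read 'b': 1 → 1
  read 'b': 1 → 1
  read 'b': 1 → 1
  end 1, rejected
w4:
  start at 2
  read 'a': 2 → 1
  read 'b': 1 → 1
  read 'a': 1 → 1
  read 'b': 1 → 1
  read 'b': 1 → 1
  read 'a': 1 → 1
  read 'a': 1 → 1
  end 1, rejected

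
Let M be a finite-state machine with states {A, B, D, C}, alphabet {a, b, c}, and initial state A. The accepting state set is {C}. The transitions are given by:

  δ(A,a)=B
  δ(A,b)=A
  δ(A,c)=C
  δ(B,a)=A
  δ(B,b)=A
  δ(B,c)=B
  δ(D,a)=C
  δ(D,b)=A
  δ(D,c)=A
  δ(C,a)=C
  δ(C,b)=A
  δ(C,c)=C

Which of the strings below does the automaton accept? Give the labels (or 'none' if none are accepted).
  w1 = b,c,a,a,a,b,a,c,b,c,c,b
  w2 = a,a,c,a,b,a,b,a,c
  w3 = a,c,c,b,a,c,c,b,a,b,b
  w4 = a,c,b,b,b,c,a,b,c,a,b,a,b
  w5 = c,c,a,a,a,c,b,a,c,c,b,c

w5

w1: Trace: A -b-> A -c-> C -a-> C -a-> C -a-> C -b-> A -a-> B -c-> B -b-> A -c-> C -c-> C -b-> A  → end A, rejected
w2: Trace: A -a-> B -a-> A -c-> C -a-> C -b-> A -a-> B -b-> A -a-> B -c-> B  → end B, rejected
w3: Trace: A -a-> B -c-> B -c-> B -b-> A -a-> B -c-> B -c-> B -b-> A -a-> B -b-> A -b-> A  → end A, rejected
w4: Trace: A -a-> B -c-> B -b-> A -b-> A -b-> A -c-> C -a-> C -b-> A -c-> C -a-> C -b-> A -a-> B -b-> A  → end A, rejected
w5: Trace: A -c-> C -c-> C -a-> C -a-> C -a-> C -c-> C -b-> A -a-> B -c-> B -c-> B -b-> A -c-> C  → end C, accepted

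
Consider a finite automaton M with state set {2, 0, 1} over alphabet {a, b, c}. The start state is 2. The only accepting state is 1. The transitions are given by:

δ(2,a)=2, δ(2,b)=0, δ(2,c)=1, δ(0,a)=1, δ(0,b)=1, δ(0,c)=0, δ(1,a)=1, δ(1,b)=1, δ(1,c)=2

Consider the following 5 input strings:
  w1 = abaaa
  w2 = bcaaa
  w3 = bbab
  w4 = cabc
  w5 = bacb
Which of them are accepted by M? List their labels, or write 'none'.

w1: Trace: 2 -a-> 2 -b-> 0 -a-> 1 -a-> 1 -a-> 1  → end 1, accepted
w2: Trace: 2 -b-> 0 -c-> 0 -a-> 1 -a-> 1 -a-> 1  → end 1, accepted
w3: Trace: 2 -b-> 0 -b-> 1 -a-> 1 -b-> 1  → end 1, accepted
w4: Trace: 2 -c-> 1 -a-> 1 -b-> 1 -c-> 2  → end 2, rejected
w5: Trace: 2 -b-> 0 -a-> 1 -c-> 2 -b-> 0  → end 0, rejected

w1, w2, w3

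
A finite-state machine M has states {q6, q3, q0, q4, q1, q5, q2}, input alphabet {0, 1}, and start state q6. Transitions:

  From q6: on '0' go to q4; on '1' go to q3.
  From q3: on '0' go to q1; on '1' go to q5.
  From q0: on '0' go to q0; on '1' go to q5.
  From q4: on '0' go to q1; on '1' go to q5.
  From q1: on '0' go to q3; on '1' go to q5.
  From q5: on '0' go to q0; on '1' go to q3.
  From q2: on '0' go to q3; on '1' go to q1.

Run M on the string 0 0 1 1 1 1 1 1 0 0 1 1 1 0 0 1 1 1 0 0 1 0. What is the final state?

Trace: q6 -0-> q4 -0-> q1 -1-> q5 -1-> q3 -1-> q5 -1-> q3 -1-> q5 -1-> q3 -0-> q1 -0-> q3 -1-> q5 -1-> q3 -1-> q5 -0-> q0 -0-> q0 -1-> q5 -1-> q3 -1-> q5 -0-> q0 -0-> q0 -1-> q5 -0-> q0

q0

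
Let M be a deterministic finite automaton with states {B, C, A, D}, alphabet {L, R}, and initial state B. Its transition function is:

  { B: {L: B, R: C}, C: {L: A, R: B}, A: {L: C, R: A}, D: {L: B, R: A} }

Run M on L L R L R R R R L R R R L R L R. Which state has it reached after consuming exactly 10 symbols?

B

B → B → B → C → A → A → A → A → A → C → B
After 10 symbols: B.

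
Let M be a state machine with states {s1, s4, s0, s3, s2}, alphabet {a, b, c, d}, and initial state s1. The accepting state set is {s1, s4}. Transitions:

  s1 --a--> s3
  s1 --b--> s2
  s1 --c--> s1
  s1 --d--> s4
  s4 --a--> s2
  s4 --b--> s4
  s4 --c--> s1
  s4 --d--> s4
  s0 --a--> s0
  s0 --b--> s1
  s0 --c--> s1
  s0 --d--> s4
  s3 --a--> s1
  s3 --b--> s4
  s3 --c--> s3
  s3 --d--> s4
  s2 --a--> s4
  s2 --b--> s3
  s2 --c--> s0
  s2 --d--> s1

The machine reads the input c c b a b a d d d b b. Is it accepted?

Yes

start at s1
read 'c': s1 → s1
read 'c': s1 → s1
read 'b': s1 → s2
read 'a': s2 → s4
read 'b': s4 → s4
read 'a': s4 → s2
read 'd': s2 → s1
read 'd': s1 → s4
read 'd': s4 → s4
read 'b': s4 → s4
read 'b': s4 → s4
End state s4 is accepting.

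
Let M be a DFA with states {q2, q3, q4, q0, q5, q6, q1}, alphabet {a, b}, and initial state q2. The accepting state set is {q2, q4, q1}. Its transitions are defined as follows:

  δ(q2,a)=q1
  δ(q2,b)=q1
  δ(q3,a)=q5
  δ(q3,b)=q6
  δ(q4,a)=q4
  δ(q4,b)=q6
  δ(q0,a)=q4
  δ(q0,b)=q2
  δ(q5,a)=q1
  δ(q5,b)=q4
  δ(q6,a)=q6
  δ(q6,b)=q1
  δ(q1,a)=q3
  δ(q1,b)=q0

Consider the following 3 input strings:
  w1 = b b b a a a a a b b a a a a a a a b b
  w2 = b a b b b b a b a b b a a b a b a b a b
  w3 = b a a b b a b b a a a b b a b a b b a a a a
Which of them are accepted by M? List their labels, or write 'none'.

w1: Trace: q2 -b-> q1 -b-> q0 -b-> q2 -a-> q1 -a-> q3 -a-> q5 -a-> q1 -a-> q3 -b-> q6 -b-> q1 -a-> q3 -a-> q5 -a-> q1 -a-> q3 -a-> q5 -a-> q1 -a-> q3 -b-> q6 -b-> q1  → end q1, accepted
w2: Trace: q2 -b-> q1 -a-> q3 -b-> q6 -b-> q1 -b-> q0 -b-> q2 -a-> q1 -b-> q0 -a-> q4 -b-> q6 -b-> q1 -a-> q3 -a-> q5 -b-> q4 -a-> q4 -b-> q6 -a-> q6 -b-> q1 -a-> q3 -b-> q6  → end q6, rejected
w3: Trace: q2 -b-> q1 -a-> q3 -a-> q5 -b-> q4 -b-> q6 -a-> q6 -b-> q1 -b-> q0 -a-> q4 -a-> q4 -a-> q4 -b-> q6 -b-> q1 -a-> q3 -b-> q6 -a-> q6 -b-> q1 -b-> q0 -a-> q4 -a-> q4 -a-> q4 -a-> q4  → end q4, accepted

w1, w3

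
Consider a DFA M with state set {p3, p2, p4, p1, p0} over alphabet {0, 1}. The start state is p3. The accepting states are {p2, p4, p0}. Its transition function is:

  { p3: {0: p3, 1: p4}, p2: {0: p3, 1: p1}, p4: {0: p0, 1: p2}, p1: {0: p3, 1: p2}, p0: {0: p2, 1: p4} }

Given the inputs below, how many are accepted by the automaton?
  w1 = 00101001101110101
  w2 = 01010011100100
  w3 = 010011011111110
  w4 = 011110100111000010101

w1:
  start at p3
  read '0': p3 → p3
  read '0': p3 → p3
  read '1': p3 → p4
  read '0': p4 → p0
  read '1': p0 → p4
  read '0': p4 → p0
  read '0': p0 → p2
  read '1': p2 → p1
  read '1': p1 → p2
  read '0': p2 → p3
  read '1': p3 → p4
  read '1': p4 → p2
  read '1': p2 → p1
  read '0': p1 → p3
  read '1': p3 → p4
  read '0': p4 → p0
  read '1': p0 → p4
  end p4, accepted
w2:
  start at p3
  read '0': p3 → p3
  read '1': p3 → p4
  read '0': p4 → p0
  read '1': p0 → p4
  read '0': p4 → p0
  read '0': p0 → p2
  read '1': p2 → p1
  read '1': p1 → p2
  read '1': p2 → p1
  read '0': p1 → p3
  read '0': p3 → p3
  read '1': p3 → p4
  read '0': p4 → p0
  read '0': p0 → p2
  end p2, accepted
w3:
  start at p3
  read '0': p3 → p3
  read '1': p3 → p4
  read '0': p4 → p0
  read '0': p0 → p2
  read '1': p2 → p1
  read '1': p1 → p2
  read '0': p2 → p3
  read '1': p3 → p4
  read '1': p4 → p2
  read '1': p2 → p1
  read '1': p1 → p2
  read '1': p2 → p1
  read '1': p1 → p2
  read '1': p2 → p1
  read '0': p1 → p3
  end p3, rejected
w4:
  start at p3
  read '0': p3 → p3
  read '1': p3 → p4
  read '1': p4 → p2
  read '1': p2 → p1
  read '1': p1 → p2
  read '0': p2 → p3
  read '1': p3 → p4
  read '0': p4 → p0
  read '0': p0 → p2
  read '1': p2 → p1
  read '1': p1 → p2
  read '1': p2 → p1
  read '0': p1 → p3
  read '0': p3 → p3
  read '0': p3 → p3
  read '0': p3 → p3
  read '1': p3 → p4
  read '0': p4 → p0
  read '1': p0 → p4
  read '0': p4 → p0
  read '1': p0 → p4
  end p4, accepted

3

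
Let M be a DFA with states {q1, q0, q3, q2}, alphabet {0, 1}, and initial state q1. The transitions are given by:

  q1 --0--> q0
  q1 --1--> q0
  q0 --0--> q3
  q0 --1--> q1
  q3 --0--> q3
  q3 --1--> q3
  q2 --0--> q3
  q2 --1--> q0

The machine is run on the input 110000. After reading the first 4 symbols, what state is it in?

start at q1
read '1': q1 → q0
read '1': q0 → q1
read '0': q1 → q0
read '0': q0 → q3
After 4 symbols: q3.

q3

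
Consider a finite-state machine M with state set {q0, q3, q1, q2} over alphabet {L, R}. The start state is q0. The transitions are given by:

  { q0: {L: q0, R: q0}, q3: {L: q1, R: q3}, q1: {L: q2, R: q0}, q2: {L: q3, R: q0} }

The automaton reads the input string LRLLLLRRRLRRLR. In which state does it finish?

start at q0
read 'L': q0 → q0
read 'R': q0 → q0
read 'L': q0 → q0
read 'L': q0 → q0
read 'L': q0 → q0
read 'L': q0 → q0
read 'R': q0 → q0
read 'R': q0 → q0
read 'R': q0 → q0
read 'L': q0 → q0
read 'R': q0 → q0
read 'R': q0 → q0
read 'L': q0 → q0
read 'R': q0 → q0

q0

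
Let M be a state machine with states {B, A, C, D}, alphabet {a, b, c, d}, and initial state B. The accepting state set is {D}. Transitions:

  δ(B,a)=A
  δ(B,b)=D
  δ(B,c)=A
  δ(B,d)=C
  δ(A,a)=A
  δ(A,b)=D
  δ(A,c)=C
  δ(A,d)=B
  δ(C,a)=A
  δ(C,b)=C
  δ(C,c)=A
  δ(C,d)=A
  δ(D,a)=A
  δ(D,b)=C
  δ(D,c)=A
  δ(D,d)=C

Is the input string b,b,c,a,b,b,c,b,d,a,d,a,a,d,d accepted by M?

B → D → C → A → A → D → C → A → D → C → A → B → A → A → B → C
End state C is not accepting.

No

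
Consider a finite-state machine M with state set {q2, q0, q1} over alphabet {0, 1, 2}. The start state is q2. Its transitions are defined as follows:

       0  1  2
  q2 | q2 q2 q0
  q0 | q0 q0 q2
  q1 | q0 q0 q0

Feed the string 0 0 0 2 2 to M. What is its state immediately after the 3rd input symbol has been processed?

q2

start at q2
read '0': q2 → q2
read '0': q2 → q2
read '0': q2 → q2
After 3 symbols: q2.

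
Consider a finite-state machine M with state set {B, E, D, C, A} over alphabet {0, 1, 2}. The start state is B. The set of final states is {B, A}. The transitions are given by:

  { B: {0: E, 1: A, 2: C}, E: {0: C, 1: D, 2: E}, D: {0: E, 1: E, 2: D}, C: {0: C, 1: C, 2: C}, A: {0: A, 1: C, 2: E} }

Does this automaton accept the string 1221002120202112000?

B → A → E → E → D → E → C → C → C → C → C → C → C → C → C → C → C → C → C → C
End state C is not accepting.

No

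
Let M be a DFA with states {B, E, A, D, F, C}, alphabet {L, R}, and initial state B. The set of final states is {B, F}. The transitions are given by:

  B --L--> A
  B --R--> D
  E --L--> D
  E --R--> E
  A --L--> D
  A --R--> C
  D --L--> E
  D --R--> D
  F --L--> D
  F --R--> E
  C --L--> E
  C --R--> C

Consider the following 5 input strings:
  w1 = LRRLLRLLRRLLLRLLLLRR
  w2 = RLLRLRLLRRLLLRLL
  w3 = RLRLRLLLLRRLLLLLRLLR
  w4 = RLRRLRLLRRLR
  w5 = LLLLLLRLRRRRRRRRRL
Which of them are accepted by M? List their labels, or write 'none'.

w1:
  start at B
  read 'L': B → A
  read 'R': A → C
  read 'R': C → C
  read 'L': C → E
  read 'L': E → D
  read 'R': D → D
  read 'L': D → E
  read 'L': E → D
  read 'R': D → D
  read 'R': D → D
  read 'L': D → E
  read 'L': E → D
  read 'L': D → E
  read 'R': E → E
  read 'L': E → D
  read 'L': D → E
  read 'L': E → D
  read 'L': D → E
  read 'R': E → E
  read 'R': E → E
  end E, rejected
w2:
  start at B
  read 'R': B → D
  read 'L': D → E
  read 'L': E → D
  read 'R': D → D
  read 'L': D → E
  read 'R': E → E
  read 'L': E → D
  read 'L': D → E
  read 'R': E → E
  read 'R': E → E
  read 'L': E → D
  read 'L': D → E
  read 'L': E → D
  read 'R': D → D
  read 'L': D → E
  read 'L': E → D
  end D, rejected
w3:
  start at B
  read 'R': B → D
  read 'L': D → E
  read 'R': E → E
  read 'L': E → D
  read 'R': D → D
  read 'L': D → E
  read 'L': E → D
  read 'L': D → E
  read 'L': E → D
  read 'R': D → D
  read 'R': D → D
  read 'L': D → E
  read 'L': E → D
  read 'L': D → E
  read 'L': E → D
  read 'L': D → E
  read 'R': E → E
  read 'L': E → D
  read 'L': D → E
  read 'R': E → E
  end E, rejected
w4:
  start at B
  read 'R': B → D
  read 'L': D → E
  read 'R': E → E
  read 'R': E → E
  read 'L': E → D
  read 'R': D → D
  read 'L': D → E
  read 'L': E → D
  read 'R': D → D
  read 'R': D → D
  read 'L': D → E
  read 'R': E → E
  end E, rejected
w5:
  start at B
  read 'L': B → A
  read 'L': A → D
  read 'L': D → E
  read 'L': E → D
  read 'L': D → E
  read 'L': E → D
  read 'R': D → D
  read 'L': D → E
  read 'R': E → E
  read 'R': E → E
  read 'R': E → E
  read 'R': E → E
  read 'R': E → E
  read 'R': E → E
  read 'R': E → E
  read 'R': E → E
  read 'R': E → E
  read 'L': E → D
  end D, rejected

none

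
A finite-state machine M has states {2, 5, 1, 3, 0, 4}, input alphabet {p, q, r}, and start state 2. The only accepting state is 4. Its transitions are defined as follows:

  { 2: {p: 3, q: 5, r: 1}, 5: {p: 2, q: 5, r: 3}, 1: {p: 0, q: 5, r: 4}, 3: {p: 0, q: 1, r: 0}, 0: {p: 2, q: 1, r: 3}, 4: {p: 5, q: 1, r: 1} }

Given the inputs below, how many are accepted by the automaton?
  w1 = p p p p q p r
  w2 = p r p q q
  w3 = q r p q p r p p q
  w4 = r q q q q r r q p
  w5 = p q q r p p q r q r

1

w1:
  start at 2
  read 'p': 2 → 3
  read 'p': 3 → 0
  read 'p': 0 → 2
  read 'p': 2 → 3
  read 'q': 3 → 1
  read 'p': 1 → 0
  read 'r': 0 → 3
  end 3, rejected
w2:
  start at 2
  read 'p': 2 → 3
  read 'r': 3 → 0
  read 'p': 0 → 2
  read 'q': 2 → 5
  read 'q': 5 → 5
  end 5, rejected
w3:
  start at 2
  read 'q': 2 → 5
  read 'r': 5 → 3
  read 'p': 3 → 0
  read 'q': 0 → 1
  read 'p': 1 → 0
  read 'r': 0 → 3
  read 'p': 3 → 0
  read 'p': 0 → 2
  read 'q': 2 → 5
  end 5, rejected
w4:
  start at 2
  read 'r': 2 → 1
  read 'q': 1 → 5
  read 'q': 5 → 5
  read 'q': 5 → 5
  read 'q': 5 → 5
  read 'r': 5 → 3
  read 'r': 3 → 0
  read 'q': 0 → 1
  read 'p': 1 → 0
  end 0, rejected
w5:
  start at 2
  read 'p': 2 → 3
  read 'q': 3 → 1
  read 'q': 1 → 5
  read 'r': 5 → 3
  read 'p': 3 → 0
  read 'p': 0 → 2
  read 'q': 2 → 5
  read 'r': 5 → 3
  read 'q': 3 → 1
  read 'r': 1 → 4
  end 4, accepted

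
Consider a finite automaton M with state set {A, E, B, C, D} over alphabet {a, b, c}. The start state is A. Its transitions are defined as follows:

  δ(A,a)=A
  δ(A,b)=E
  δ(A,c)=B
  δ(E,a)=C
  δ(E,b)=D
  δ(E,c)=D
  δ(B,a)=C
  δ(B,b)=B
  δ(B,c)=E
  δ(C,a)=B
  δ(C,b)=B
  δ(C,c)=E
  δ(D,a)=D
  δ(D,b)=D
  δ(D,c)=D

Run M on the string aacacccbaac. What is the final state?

D

Trace: A -a-> A -a-> A -c-> B -a-> C -c-> E -c-> D -c-> D -b-> D -a-> D -a-> D -c-> D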